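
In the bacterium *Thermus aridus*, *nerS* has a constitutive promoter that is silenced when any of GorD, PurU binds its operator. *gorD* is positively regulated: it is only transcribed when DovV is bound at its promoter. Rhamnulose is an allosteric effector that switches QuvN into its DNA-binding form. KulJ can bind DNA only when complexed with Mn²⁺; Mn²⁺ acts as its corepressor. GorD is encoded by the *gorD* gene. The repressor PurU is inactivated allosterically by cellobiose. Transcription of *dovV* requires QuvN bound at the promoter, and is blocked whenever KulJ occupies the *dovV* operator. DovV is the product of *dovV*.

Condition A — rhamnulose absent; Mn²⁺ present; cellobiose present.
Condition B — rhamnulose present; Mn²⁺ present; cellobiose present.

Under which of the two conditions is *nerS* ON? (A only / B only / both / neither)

Condition A:
Rhamnulose is absent, so QuvN is inactive.
Mn²⁺ is present, so KulJ is active.
With repressor KulJ bound, *dovV* is not transcribed.
So DovV is not produced.
Required activator DovV is absent, so *gorD* is not transcribed.
So GorD is not produced.
Cellobiose is present, so PurU is inactive.
With no repressor bound, *nerS* is transcribed.
→ *nerS* is ON in A.
Condition B:
Rhamnulose is present, so QuvN is active.
Mn²⁺ is present, so KulJ is active.
With repressor KulJ bound, *dovV* is not transcribed.
So DovV is not produced.
Required activator DovV is absent, so *gorD* is not transcribed.
So GorD is not produced.
Cellobiose is present, so PurU is inactive.
With no repressor bound, *nerS* is transcribed.
→ *nerS* is ON in B.

both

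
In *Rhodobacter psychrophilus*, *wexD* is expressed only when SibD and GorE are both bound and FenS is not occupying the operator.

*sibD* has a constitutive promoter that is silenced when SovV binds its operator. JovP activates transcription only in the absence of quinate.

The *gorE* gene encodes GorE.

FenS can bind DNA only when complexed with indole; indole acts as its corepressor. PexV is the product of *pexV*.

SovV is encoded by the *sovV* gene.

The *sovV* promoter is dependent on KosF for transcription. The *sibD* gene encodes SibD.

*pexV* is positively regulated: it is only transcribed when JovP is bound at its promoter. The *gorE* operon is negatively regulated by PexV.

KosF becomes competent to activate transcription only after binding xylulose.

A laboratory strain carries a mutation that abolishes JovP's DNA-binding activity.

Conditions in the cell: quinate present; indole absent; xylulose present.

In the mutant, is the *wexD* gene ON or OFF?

Xylulose is present, so KosF is active.
No repressor is bound and KosF is active, so *sovV* is transcribed.
So SovV is produced and active.
With repressor SovV bound, *sibD* is not transcribed.
So SibD is not produced.
JovP is non-functional in this strain, so it has no effect.
Required activator JovP is absent, so *pexV* is not transcribed.
So PexV is not produced.
With no repressor bound, *gorE* is transcribed.
So GorE is produced and active.
Indole is absent, so FenS is inactive.
Required activator SibD is absent, so *wexD* is not transcribed.

OFF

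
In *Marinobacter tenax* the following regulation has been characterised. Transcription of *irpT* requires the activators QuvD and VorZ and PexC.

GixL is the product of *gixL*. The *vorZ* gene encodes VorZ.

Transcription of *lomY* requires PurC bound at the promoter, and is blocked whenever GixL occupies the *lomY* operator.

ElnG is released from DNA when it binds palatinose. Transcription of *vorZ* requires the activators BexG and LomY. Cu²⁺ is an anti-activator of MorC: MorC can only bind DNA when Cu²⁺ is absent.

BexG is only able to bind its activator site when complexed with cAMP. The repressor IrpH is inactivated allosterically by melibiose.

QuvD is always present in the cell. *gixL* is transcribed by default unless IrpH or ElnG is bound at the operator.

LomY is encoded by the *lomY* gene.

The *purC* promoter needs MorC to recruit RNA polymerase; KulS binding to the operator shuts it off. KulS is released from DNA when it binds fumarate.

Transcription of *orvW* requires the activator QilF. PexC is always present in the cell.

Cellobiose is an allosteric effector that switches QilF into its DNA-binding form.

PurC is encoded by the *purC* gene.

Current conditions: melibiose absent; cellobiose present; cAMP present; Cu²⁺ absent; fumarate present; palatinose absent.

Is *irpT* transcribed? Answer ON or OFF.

ON

QuvD is produced constitutively and is active.
cAMP is present, so BexG is active.
Cu²⁺ is absent, so MorC is active.
Fumarate is present, so KulS is inactive.
No repressor is bound and MorC is active, so *purC* is transcribed.
So PurC is produced and active.
Melibiose is absent, so IrpH is active.
Palatinose is absent, so ElnG is active.
With repressor IrpH bound, *gixL* is not transcribed.
So GixL is not produced.
No repressor is bound and PurC is active, so *lomY* is transcribed.
So LomY is produced and active.
No repressor is bound and BexG and LomY are active, so *vorZ* is transcribed.
So VorZ is produced and active.
PexC is produced constitutively and is active.
No repressor is bound and QuvD and VorZ and PexC are active, so *irpT* is transcribed.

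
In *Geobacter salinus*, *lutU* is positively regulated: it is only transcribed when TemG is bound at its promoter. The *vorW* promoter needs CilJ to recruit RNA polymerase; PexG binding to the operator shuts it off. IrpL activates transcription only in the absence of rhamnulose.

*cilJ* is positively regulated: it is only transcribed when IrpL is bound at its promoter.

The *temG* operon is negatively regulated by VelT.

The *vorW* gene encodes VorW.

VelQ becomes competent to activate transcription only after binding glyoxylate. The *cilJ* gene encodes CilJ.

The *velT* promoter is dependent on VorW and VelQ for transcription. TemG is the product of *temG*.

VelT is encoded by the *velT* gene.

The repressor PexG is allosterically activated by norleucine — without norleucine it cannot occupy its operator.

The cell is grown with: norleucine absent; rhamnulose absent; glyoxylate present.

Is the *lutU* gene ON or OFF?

OFF

Rhamnulose is absent, so IrpL is active.
No repressor is bound and IrpL is active, so *cilJ* is transcribed.
So CilJ is produced and active.
Norleucine is absent, so PexG is inactive.
No repressor is bound and CilJ is active, so *vorW* is transcribed.
So VorW is produced and active.
Glyoxylate is present, so VelQ is active.
No repressor is bound and VorW and VelQ are active, so *velT* is transcribed.
So VelT is produced and active.
With repressor VelT bound, *temG* is not transcribed.
So TemG is not produced.
Required activator TemG is absent, so *lutU* is not transcribed.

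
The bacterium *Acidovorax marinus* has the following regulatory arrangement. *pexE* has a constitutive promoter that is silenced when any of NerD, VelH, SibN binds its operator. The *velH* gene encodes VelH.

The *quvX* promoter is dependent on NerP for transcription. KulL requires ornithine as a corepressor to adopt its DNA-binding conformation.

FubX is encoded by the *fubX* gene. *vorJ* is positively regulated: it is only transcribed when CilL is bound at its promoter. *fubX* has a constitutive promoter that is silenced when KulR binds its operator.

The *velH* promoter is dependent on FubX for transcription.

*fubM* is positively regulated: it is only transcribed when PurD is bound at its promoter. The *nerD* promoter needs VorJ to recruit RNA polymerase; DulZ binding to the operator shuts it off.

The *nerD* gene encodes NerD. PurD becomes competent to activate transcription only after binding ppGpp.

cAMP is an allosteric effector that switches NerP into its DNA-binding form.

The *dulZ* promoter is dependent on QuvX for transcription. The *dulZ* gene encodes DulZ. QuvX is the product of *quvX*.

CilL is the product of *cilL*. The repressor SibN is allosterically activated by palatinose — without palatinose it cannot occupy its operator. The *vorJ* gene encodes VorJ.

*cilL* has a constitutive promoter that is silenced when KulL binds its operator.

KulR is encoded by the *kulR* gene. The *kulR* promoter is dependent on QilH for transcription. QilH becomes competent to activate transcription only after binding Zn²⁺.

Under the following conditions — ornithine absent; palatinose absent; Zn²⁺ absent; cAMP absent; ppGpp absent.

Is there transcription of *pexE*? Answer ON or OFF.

Ornithine is absent, so KulL is inactive.
With no repressor bound, *cilL* is transcribed.
So CilL is produced and active.
No repressor is bound and CilL is active, so *vorJ* is transcribed.
So VorJ is produced and active.
cAMP is absent, so NerP is inactive.
Required activator NerP is absent, so *quvX* is not transcribed.
So QuvX is not produced.
Required activator QuvX is absent, so *dulZ* is not transcribed.
So DulZ is not produced.
No repressor is bound and VorJ is active, so *nerD* is transcribed.
So NerD is produced and active.
Zn²⁺ is absent, so QilH is inactive.
Required activator QilH is absent, so *kulR* is not transcribed.
So KulR is not produced.
With no repressor bound, *fubX* is transcribed.
So FubX is produced and active.
No repressor is bound and FubX is active, so *velH* is transcribed.
So VelH is produced and active.
Palatinose is absent, so SibN is inactive.
With repressor NerD bound, *pexE* is not transcribed.

OFF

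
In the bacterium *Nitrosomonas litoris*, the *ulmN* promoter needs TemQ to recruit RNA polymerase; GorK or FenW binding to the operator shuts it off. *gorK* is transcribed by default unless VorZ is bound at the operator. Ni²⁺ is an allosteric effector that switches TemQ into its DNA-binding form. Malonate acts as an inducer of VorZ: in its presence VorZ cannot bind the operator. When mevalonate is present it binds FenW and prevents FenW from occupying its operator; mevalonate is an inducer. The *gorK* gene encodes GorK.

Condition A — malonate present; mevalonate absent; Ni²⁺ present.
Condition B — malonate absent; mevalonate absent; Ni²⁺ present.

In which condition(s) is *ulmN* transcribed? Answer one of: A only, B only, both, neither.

Condition A:
Malonate is present, so VorZ is inactive.
With no repressor bound, *gorK* is transcribed.
So GorK is produced and active.
Mevalonate is absent, so FenW is active.
Ni²⁺ is present, so TemQ is active.
With repressor GorK bound, *ulmN* is not transcribed.
→ *ulmN* is OFF in A.
Condition B:
Malonate is absent, so VorZ is active.
With repressor VorZ bound, *gorK* is not transcribed.
So GorK is not produced.
Mevalonate is absent, so FenW is active.
Ni²⁺ is present, so TemQ is active.
With repressor FenW bound, *ulmN* is not transcribed.
→ *ulmN* is OFF in B.

neither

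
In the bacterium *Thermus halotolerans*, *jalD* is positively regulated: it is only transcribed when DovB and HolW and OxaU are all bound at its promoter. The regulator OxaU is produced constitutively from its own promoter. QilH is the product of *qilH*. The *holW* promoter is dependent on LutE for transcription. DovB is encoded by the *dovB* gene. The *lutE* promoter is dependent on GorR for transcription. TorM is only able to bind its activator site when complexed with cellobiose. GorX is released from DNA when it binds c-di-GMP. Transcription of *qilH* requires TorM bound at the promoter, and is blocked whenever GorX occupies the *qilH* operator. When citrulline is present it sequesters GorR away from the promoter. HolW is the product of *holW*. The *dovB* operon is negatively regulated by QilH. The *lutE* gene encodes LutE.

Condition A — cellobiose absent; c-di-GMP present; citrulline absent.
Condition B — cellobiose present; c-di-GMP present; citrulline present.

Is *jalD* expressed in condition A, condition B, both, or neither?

Condition A:
Cellobiose is absent, so TorM is inactive.
c-di-GMP is present, so GorX is inactive.
Required activator TorM is absent, so *qilH* is not transcribed.
So QilH is not produced.
With no repressor bound, *dovB* is transcribed.
So DovB is produced and active.
Citrulline is absent, so GorR is active.
No repressor is bound and GorR is active, so *lutE* is transcribed.
So LutE is produced and active.
No repressor is bound and LutE is active, so *holW* is transcribed.
So HolW is produced and active.
OxaU is produced constitutively and is active.
No repressor is bound and DovB and HolW and OxaU are active, so *jalD* is transcribed.
→ *jalD* is ON in A.
Condition B:
Cellobiose is present, so TorM is active.
c-di-GMP is present, so GorX is inactive.
No repressor is bound and TorM is active, so *qilH* is transcribed.
So QilH is produced and active.
With repressor QilH bound, *dovB* is not transcribed.
So DovB is not produced.
Citrulline is present, so GorR is inactive.
Required activator GorR is absent, so *lutE* is not transcribed.
So LutE is not produced.
Required activator LutE is absent, so *holW* is not transcribed.
So HolW is not produced.
OxaU is produced constitutively and is active.
Required activator DovB is absent, so *jalD* is not transcribed.
→ *jalD* is OFF in B.

A only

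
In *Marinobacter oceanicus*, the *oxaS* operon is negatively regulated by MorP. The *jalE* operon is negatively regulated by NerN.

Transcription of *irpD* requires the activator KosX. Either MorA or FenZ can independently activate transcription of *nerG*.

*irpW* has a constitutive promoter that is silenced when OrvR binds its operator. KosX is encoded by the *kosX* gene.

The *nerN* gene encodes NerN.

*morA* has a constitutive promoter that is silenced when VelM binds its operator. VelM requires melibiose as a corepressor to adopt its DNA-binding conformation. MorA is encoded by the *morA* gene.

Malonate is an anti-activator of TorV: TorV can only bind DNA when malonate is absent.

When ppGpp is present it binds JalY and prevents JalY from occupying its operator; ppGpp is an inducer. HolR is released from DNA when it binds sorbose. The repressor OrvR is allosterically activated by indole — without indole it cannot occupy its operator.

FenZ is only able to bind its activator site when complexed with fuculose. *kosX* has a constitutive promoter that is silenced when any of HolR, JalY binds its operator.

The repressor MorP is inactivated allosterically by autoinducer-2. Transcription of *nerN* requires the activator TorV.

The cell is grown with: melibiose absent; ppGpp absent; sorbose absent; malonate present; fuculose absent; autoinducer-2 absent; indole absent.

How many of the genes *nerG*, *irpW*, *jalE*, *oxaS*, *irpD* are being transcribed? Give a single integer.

3

Melibiose is absent, so VelM is inactive.
With no repressor bound, *morA* is transcribed.
So MorA is produced and active.
Fuculose is absent, so FenZ is inactive.
Activator MorA is present, so *nerG* is transcribed.
→ *nerG* is ON.
Indole is absent, so OrvR is inactive.
With no repressor bound, *irpW* is transcribed.
→ *irpW* is ON.
Malonate is present, so TorV is inactive.
Required activator TorV is absent, so *nerN* is not transcribed.
So NerN is not produced.
With no repressor bound, *jalE* is transcribed.
→ *jalE* is ON.
Autoinducer-2 is absent, so MorP is active.
With repressor MorP bound, *oxaS* is not transcribed.
→ *oxaS* is OFF.
Sorbose is absent, so HolR is active.
ppGpp is absent, so JalY is active.
With repressor HolR bound, *kosX* is not transcribed.
So KosX is not produced.
Required activator KosX is absent, so *irpD* is not transcribed.
→ *irpD* is OFF.
3 of the 5 genes are transcribed.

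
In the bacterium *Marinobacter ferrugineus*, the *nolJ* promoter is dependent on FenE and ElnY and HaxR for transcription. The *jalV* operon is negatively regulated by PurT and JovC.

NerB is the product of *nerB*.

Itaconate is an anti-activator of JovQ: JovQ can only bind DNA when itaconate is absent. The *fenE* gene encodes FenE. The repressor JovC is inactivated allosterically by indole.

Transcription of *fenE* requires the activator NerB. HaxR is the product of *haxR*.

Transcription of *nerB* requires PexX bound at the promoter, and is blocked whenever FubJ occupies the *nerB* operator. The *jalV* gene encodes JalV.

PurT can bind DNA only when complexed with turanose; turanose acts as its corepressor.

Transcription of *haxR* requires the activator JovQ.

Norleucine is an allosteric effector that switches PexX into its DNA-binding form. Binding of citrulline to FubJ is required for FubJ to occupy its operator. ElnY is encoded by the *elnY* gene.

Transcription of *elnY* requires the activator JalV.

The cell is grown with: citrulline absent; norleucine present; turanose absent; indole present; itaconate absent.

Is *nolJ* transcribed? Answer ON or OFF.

ON

Citrulline is absent, so FubJ is inactive.
Norleucine is present, so PexX is active.
No repressor is bound and PexX is active, so *nerB* is transcribed.
So NerB is produced and active.
No repressor is bound and NerB is active, so *fenE* is transcribed.
So FenE is produced and active.
Turanose is absent, so PurT is inactive.
Indole is present, so JovC is inactive.
With no repressor bound, *jalV* is transcribed.
So JalV is produced and active.
No repressor is bound and JalV is active, so *elnY* is transcribed.
So ElnY is produced and active.
Itaconate is absent, so JovQ is active.
No repressor is bound and JovQ is active, so *haxR* is transcribed.
So HaxR is produced and active.
No repressor is bound and FenE and ElnY and HaxR are active, so *nolJ* is transcribed.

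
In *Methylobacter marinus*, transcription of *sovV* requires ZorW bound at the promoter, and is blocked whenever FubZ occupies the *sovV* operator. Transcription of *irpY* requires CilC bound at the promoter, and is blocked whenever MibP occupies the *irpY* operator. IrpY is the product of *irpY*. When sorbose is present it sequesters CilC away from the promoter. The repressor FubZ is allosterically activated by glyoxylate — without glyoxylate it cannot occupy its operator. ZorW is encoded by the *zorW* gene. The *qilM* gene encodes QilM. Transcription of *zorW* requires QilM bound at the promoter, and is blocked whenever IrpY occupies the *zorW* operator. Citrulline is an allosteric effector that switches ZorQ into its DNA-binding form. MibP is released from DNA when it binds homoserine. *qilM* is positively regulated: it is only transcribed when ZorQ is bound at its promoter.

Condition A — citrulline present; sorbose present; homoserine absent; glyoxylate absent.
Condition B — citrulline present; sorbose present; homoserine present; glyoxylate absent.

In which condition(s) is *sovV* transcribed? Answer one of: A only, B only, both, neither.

both

Condition A:
Citrulline is present, so ZorQ is active.
No repressor is bound and ZorQ is active, so *qilM* is transcribed.
So QilM is produced and active.
Sorbose is present, so CilC is inactive.
Homoserine is absent, so MibP is active.
With repressor MibP bound, *irpY* is not transcribed.
So IrpY is not produced.
No repressor is bound and QilM is active, so *zorW* is transcribed.
So ZorW is produced and active.
Glyoxylate is absent, so FubZ is inactive.
No repressor is bound and ZorW is active, so *sovV* is transcribed.
→ *sovV* is ON in A.
Condition B:
Citrulline is present, so ZorQ is active.
No repressor is bound and ZorQ is active, so *qilM* is transcribed.
So QilM is produced and active.
Sorbose is present, so CilC is inactive.
Homoserine is present, so MibP is inactive.
Required activator CilC is absent, so *irpY* is not transcribed.
So IrpY is not produced.
No repressor is bound and QilM is active, so *zorW* is transcribed.
So ZorW is produced and active.
Glyoxylate is absent, so FubZ is inactive.
No repressor is bound and ZorW is active, so *sovV* is transcribed.
→ *sovV* is ON in B.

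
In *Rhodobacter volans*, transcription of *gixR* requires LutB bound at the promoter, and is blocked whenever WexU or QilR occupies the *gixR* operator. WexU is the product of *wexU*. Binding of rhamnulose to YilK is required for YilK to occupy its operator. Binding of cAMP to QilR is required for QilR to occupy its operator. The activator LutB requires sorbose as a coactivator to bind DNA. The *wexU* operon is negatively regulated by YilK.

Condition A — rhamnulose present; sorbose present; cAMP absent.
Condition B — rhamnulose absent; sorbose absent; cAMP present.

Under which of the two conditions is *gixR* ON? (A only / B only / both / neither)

A only

Condition A:
Rhamnulose is present, so YilK is active.
With repressor YilK bound, *wexU* is not transcribed.
So WexU is not produced.
Sorbose is present, so LutB is active.
cAMP is absent, so QilR is inactive.
No repressor is bound and LutB is active, so *gixR* is transcribed.
→ *gixR* is ON in A.
Condition B:
Rhamnulose is absent, so YilK is inactive.
With no repressor bound, *wexU* is transcribed.
So WexU is produced and active.
Sorbose is absent, so LutB is inactive.
cAMP is present, so QilR is active.
With repressor WexU bound, *gixR* is not transcribed.
→ *gixR* is OFF in B.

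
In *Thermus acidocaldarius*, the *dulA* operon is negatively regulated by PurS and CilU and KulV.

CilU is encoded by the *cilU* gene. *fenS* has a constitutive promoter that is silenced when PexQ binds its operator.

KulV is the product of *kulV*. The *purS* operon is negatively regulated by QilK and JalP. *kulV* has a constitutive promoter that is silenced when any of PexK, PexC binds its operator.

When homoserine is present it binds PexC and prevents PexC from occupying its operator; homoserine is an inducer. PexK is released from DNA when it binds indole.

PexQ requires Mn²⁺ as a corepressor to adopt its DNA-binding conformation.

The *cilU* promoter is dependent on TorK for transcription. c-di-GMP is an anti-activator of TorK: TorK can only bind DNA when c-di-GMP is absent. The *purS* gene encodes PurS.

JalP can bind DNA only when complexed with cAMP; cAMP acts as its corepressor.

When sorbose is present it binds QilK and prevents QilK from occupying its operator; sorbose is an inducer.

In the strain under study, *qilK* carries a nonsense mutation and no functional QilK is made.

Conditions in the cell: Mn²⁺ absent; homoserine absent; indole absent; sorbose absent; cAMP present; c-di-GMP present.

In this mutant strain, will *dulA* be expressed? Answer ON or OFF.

ON

QilK is non-functional in this strain, so it has no effect.
cAMP is present, so JalP is active.
With repressor JalP bound, *purS* is not transcribed.
So PurS is not produced.
c-di-GMP is present, so TorK is inactive.
Required activator TorK is absent, so *cilU* is not transcribed.
So CilU is not produced.
Indole is absent, so PexK is active.
Homoserine is absent, so PexC is active.
With repressor PexK bound, *kulV* is not transcribed.
So KulV is not produced.
With no repressor bound, *dulA* is transcribed.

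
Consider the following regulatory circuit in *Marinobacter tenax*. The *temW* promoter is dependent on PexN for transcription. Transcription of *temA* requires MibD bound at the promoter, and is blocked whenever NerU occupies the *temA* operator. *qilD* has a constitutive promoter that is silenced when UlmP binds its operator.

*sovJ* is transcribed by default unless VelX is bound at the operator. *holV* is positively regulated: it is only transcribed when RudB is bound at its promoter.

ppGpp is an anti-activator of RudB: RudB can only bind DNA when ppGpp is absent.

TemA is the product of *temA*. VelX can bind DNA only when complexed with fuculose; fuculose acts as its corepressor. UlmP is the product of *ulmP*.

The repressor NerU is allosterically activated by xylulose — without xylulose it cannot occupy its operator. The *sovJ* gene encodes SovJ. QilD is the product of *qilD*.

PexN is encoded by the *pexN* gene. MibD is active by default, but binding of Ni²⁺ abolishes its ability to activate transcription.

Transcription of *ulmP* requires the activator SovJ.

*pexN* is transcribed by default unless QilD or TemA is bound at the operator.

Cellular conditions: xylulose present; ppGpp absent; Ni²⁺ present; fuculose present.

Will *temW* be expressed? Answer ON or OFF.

OFF

Fuculose is present, so VelX is active.
With repressor VelX bound, *sovJ* is not transcribed.
So SovJ is not produced.
Required activator SovJ is absent, so *ulmP* is not transcribed.
So UlmP is not produced.
With no repressor bound, *qilD* is transcribed.
So QilD is produced and active.
Ni²⁺ is present, so MibD is inactive.
Xylulose is present, so NerU is active.
With repressor NerU bound, *temA* is not transcribed.
So TemA is not produced.
With repressor QilD bound, *pexN* is not transcribed.
So PexN is not produced.
Required activator PexN is absent, so *temW* is not transcribed.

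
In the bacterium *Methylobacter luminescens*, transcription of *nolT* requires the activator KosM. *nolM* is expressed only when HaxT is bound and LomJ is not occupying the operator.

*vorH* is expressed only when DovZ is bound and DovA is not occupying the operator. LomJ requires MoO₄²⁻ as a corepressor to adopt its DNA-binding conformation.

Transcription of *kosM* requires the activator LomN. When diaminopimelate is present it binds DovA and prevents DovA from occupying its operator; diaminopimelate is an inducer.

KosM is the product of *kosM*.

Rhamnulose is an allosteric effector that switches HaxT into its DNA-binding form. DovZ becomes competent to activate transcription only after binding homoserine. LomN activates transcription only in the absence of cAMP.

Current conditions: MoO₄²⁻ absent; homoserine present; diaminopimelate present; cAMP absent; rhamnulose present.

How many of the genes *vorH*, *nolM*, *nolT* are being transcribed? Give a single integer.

3

Diaminopimelate is present, so DovA is inactive.
Homoserine is present, so DovZ is active.
No repressor is bound and DovZ is active, so *vorH* is transcribed.
→ *vorH* is ON.
MoO₄²⁻ is absent, so LomJ is inactive.
Rhamnulose is present, so HaxT is active.
No repressor is bound and HaxT is active, so *nolM* is transcribed.
→ *nolM* is ON.
cAMP is absent, so LomN is active.
No repressor is bound and LomN is active, so *kosM* is transcribed.
So KosM is produced and active.
No repressor is bound and KosM is active, so *nolT* is transcribed.
→ *nolT* is ON.
3 of the 3 genes are transcribed.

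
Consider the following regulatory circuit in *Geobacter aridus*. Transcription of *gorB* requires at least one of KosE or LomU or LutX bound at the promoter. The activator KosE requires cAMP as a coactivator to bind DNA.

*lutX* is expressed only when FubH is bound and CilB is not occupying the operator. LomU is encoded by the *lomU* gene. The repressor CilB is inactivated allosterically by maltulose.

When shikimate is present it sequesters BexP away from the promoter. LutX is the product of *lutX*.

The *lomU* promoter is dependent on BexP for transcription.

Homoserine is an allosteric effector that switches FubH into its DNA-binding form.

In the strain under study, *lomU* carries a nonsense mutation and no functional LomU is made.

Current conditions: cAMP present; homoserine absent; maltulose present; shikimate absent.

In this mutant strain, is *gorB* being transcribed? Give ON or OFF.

cAMP is present, so KosE is active.
LomU is non-functional in this strain, so it has no effect.
Homoserine is absent, so FubH is inactive.
Maltulose is present, so CilB is inactive.
Required activator FubH is absent, so *lutX* is not transcribed.
So LutX is not produced.
Activator KosE is present, so *gorB* is transcribed.

ON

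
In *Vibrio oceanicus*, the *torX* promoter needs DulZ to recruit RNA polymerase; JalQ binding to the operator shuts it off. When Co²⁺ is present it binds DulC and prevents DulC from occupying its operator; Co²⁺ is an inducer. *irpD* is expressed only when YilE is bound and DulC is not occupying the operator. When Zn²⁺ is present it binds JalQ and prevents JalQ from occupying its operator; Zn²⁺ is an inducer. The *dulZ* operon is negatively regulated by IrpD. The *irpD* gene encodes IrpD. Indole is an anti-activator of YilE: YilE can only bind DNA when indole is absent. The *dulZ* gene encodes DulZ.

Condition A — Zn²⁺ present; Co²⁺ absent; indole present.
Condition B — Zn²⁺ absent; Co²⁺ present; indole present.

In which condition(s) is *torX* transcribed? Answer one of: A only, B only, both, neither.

Condition A:
Zn²⁺ is present, so JalQ is inactive.
Co²⁺ is absent, so DulC is active.
Indole is present, so YilE is inactive.
With repressor DulC bound, *irpD* is not transcribed.
So IrpD is not produced.
With no repressor bound, *dulZ* is transcribed.
So DulZ is produced and active.
No repressor is bound and DulZ is active, so *torX* is transcribed.
→ *torX* is ON in A.
Condition B:
Zn²⁺ is absent, so JalQ is active.
Co²⁺ is present, so DulC is inactive.
Indole is present, so YilE is inactive.
Required activator YilE is absent, so *irpD* is not transcribed.
So IrpD is not produced.
With no repressor bound, *dulZ* is transcribed.
So DulZ is produced and active.
With repressor JalQ bound, *torX* is not transcribed.
→ *torX* is OFF in B.

A only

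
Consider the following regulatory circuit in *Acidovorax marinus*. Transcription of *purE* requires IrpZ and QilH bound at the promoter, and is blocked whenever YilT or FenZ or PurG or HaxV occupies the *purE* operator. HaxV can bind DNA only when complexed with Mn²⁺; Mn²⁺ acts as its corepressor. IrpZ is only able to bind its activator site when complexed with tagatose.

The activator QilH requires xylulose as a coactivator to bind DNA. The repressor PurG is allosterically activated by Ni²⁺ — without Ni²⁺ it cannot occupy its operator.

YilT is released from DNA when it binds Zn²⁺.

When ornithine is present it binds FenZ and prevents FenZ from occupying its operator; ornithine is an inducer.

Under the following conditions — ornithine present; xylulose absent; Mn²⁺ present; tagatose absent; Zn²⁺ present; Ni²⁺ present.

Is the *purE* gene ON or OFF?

Tagatose is absent, so IrpZ is inactive.
Xylulose is absent, so QilH is inactive.
Zn²⁺ is present, so YilT is inactive.
Ornithine is present, so FenZ is inactive.
Ni²⁺ is present, so PurG is active.
Mn²⁺ is present, so HaxV is active.
With repressor PurG bound, *purE* is not transcribed.

OFF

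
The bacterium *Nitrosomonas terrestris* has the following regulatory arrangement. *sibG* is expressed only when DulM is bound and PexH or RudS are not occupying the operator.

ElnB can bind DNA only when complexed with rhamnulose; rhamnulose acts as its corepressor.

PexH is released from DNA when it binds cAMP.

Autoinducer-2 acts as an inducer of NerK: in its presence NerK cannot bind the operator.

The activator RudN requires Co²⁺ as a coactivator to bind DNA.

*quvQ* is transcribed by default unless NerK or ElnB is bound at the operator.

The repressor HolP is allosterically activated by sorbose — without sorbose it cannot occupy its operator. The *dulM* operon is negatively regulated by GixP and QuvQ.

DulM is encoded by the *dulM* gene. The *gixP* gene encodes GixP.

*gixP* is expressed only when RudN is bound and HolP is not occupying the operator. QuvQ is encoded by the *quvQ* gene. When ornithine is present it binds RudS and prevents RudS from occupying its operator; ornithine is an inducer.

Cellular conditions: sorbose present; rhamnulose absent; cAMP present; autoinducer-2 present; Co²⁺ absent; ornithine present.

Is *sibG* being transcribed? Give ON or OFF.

OFF

cAMP is present, so PexH is inactive.
Ornithine is present, so RudS is inactive.
Co²⁺ is absent, so RudN is inactive.
Sorbose is present, so HolP is active.
With repressor HolP bound, *gixP* is not transcribed.
So GixP is not produced.
Autoinducer-2 is present, so NerK is inactive.
Rhamnulose is absent, so ElnB is inactive.
With no repressor bound, *quvQ* is transcribed.
So QuvQ is produced and active.
With repressor QuvQ bound, *dulM* is not transcribed.
So DulM is not produced.
Required activator DulM is absent, so *sibG* is not transcribed.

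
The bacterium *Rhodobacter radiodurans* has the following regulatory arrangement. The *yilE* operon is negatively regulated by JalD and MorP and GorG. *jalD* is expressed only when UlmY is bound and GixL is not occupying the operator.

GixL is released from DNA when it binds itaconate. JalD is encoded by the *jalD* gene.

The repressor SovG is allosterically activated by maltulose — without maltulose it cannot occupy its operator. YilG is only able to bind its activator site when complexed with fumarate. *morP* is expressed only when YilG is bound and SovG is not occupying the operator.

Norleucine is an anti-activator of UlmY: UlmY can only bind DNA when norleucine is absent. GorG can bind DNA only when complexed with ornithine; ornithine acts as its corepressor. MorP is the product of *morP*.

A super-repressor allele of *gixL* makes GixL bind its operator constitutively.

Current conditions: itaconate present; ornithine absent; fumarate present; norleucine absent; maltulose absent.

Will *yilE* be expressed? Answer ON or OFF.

OFF

Norleucine is absent, so UlmY is active.
GixL is constitutively active in this strain.
With repressor GixL bound, *jalD* is not transcribed.
So JalD is not produced.
Maltulose is absent, so SovG is inactive.
Fumarate is present, so YilG is active.
No repressor is bound and YilG is active, so *morP* is transcribed.
So MorP is produced and active.
Ornithine is absent, so GorG is inactive.
With repressor MorP bound, *yilE* is not transcribed.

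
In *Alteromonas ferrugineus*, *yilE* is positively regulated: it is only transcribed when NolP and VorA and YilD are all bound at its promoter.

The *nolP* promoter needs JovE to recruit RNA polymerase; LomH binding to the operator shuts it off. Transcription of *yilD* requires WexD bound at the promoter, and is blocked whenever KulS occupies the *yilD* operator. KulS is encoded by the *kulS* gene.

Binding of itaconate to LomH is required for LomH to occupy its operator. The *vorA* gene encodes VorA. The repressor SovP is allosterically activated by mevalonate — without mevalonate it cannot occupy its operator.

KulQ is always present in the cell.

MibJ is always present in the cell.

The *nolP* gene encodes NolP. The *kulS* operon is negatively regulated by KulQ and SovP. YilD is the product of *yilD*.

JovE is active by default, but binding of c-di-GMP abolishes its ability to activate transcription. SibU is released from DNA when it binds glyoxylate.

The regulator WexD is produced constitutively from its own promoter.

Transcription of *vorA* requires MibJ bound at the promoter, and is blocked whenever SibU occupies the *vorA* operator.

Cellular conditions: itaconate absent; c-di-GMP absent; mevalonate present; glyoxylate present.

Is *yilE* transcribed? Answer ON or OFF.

ON

c-di-GMP is absent, so JovE is active.
Itaconate is absent, so LomH is inactive.
No repressor is bound and JovE is active, so *nolP* is transcribed.
So NolP is produced and active.
MibJ is produced constitutively and is active.
Glyoxylate is present, so SibU is inactive.
No repressor is bound and MibJ is active, so *vorA* is transcribed.
So VorA is produced and active.
KulQ is produced constitutively and is active.
Mevalonate is present, so SovP is active.
With repressor KulQ bound, *kulS* is not transcribed.
So KulS is not produced.
WexD is produced constitutively and is active.
No repressor is bound and WexD is active, so *yilD* is transcribed.
So YilD is produced and active.
No repressor is bound and NolP and VorA and YilD are active, so *yilE* is transcribed.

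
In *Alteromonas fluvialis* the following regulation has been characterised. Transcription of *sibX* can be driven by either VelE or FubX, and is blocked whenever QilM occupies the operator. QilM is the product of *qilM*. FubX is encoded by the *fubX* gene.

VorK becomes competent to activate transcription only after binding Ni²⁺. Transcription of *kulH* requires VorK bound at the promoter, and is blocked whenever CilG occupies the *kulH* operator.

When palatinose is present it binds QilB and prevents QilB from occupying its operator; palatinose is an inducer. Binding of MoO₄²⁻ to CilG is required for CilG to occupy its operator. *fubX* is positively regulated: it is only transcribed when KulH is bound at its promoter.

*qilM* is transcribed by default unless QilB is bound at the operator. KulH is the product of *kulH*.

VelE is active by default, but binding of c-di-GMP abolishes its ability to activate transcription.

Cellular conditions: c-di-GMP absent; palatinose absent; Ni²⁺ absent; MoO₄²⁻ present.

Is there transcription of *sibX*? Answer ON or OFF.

c-di-GMP is absent, so VelE is active.
Palatinose is absent, so QilB is active.
With repressor QilB bound, *qilM* is not transcribed.
So QilM is not produced.
MoO₄²⁻ is present, so CilG is active.
Ni²⁺ is absent, so VorK is inactive.
With repressor CilG bound, *kulH* is not transcribed.
So KulH is not produced.
Required activator KulH is absent, so *fubX* is not transcribed.
So FubX is not produced.
Activator VelE is present, so *sibX* is transcribed.

ON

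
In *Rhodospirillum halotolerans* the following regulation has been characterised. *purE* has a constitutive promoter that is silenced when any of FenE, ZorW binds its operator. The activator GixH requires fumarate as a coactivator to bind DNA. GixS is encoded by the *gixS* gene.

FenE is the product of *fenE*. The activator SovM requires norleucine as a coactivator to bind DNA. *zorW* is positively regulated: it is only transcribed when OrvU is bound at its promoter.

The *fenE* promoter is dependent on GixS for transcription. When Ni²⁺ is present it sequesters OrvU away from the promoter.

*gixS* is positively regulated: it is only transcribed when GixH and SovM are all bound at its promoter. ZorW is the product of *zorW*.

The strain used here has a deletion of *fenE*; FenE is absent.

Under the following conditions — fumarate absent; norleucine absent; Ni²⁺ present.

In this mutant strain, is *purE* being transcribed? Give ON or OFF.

FenE is non-functional in this strain, so it has no effect.
Ni²⁺ is present, so OrvU is inactive.
Required activator OrvU is absent, so *zorW* is not transcribed.
So ZorW is not produced.
With no repressor bound, *purE* is transcribed.

ON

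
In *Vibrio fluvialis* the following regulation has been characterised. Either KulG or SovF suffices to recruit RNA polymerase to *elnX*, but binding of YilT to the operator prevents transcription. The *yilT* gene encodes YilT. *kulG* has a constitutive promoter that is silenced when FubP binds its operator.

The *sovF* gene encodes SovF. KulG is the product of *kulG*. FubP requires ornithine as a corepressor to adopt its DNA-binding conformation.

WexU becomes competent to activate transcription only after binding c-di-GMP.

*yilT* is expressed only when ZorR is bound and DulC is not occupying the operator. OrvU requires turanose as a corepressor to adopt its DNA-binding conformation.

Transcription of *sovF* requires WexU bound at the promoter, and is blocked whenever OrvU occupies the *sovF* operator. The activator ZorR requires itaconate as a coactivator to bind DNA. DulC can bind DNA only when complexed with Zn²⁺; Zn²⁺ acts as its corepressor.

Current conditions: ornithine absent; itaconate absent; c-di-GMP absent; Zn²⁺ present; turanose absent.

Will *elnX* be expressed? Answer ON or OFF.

ON

Zn²⁺ is present, so DulC is active.
Itaconate is absent, so ZorR is inactive.
With repressor DulC bound, *yilT* is not transcribed.
So YilT is not produced.
Ornithine is absent, so FubP is inactive.
With no repressor bound, *kulG* is transcribed.
So KulG is produced and active.
c-di-GMP is absent, so WexU is inactive.
Turanose is absent, so OrvU is inactive.
Required activator WexU is absent, so *sovF* is not transcribed.
So SovF is not produced.
Activator KulG is present, so *elnX* is transcribed.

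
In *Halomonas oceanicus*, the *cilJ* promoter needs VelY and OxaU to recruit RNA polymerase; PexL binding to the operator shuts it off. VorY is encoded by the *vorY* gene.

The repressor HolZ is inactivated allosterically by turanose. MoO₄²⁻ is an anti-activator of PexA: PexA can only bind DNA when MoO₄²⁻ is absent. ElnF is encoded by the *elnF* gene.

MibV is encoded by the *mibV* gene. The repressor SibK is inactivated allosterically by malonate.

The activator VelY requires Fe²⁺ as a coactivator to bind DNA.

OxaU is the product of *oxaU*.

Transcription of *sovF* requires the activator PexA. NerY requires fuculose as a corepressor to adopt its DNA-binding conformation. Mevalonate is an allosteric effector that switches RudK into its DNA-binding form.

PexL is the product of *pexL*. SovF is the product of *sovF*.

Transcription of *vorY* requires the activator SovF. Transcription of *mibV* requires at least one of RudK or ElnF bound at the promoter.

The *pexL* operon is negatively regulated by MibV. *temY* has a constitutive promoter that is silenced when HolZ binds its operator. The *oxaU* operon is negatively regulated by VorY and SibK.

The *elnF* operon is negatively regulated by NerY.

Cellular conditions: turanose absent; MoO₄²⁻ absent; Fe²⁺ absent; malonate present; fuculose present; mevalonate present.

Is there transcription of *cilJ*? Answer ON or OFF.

OFF

Fe²⁺ is absent, so VelY is inactive.
MoO₄²⁻ is absent, so PexA is active.
No repressor is bound and PexA is active, so *sovF* is transcribed.
So SovF is produced and active.
No repressor is bound and SovF is active, so *vorY* is transcribed.
So VorY is produced and active.
Malonate is present, so SibK is inactive.
With repressor VorY bound, *oxaU* is not transcribed.
So OxaU is not produced.
Mevalonate is present, so RudK is active.
Fuculose is present, so NerY is active.
With repressor NerY bound, *elnF* is not transcribed.
So ElnF is not produced.
Activator RudK is present, so *mibV* is transcribed.
So MibV is produced and active.
With repressor MibV bound, *pexL* is not transcribed.
So PexL is not produced.
Required activator VelY is absent, so *cilJ* is not transcribed.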